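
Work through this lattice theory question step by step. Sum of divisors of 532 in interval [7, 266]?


Interval [7,266] in divisors of 532: [7, 14, 133, 266]
Sum = 420


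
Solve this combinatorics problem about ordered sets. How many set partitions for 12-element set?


B(n) = number of set partitions of an n-element set.
B(n) satisfies the recurrence: B(n+1) = sum_k C(n,k)*B(k).
B(12) = 4213597


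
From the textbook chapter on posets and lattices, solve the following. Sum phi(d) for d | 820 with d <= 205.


Divisors of 820 up to 205: [1, 2, 4, 5, 10, 20, 41, 82, 164, 205]
phi values: [1, 1, 2, 4, 4, 8, 40, 40, 80, 160]
Sum = 340


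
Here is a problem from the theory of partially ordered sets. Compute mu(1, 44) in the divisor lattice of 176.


In a divisor lattice, mu(a,b) = mu(b/a) where mu is the classical Mobius function.
b/a = 44/1 = 44
Prime factorization of 44: primes [2, 11]
44 is not squarefree, so mu(44) = 0


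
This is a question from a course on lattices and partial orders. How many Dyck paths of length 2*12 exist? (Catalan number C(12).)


C(n) = C(2n, n) / (n+1).
C(24, 12) = 2704156
C(12) = 2704156 / 13 = 208012


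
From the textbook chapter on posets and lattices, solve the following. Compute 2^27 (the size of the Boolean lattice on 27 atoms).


Power set = 2^n.
2^27 = 134217728


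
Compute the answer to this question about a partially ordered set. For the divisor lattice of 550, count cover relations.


A cover relation a -< b holds when a < b with no c strictly between.
Cover relations:
  1 -< 2
  1 -< 5
  1 -< 11
  2 -< 10
  2 -< 22
  5 -< 10
  5 -< 25
  5 -< 55
  ...12 more
Total: 20


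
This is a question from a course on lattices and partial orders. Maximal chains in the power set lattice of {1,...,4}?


A maximal chain goes from the minimum element to a maximal element via cover relations.
Counting all min-to-max paths in the cover graph.
Total maximal chains: 24


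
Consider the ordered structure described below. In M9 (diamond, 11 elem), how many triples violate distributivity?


Distributive law: a ^ (b v c) = (a ^ b) v (a ^ c).
Check all 11^3 = 1331 ordered triples (a,b,c).
  e.g. a=a1, b=a2, c=a3: lhs=a1 != rhs=0
  e.g. a=a1, b=a2, c=a4: lhs=a1 != rhs=0
Total violating triples: 504


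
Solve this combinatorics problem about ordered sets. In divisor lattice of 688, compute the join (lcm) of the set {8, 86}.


In a divisor lattice, join = lcm (least common multiple).
Compute lcm iteratively: start with first element, then lcm(current, next).
Elements: [8, 86]
lcm(8,86) = 344
Final lcm = 344


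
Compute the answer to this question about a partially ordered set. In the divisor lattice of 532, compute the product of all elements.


Divisors of 532: [1, 2, 4, 7, 14, 19, 28, 38, 76, 133, 266, 532]
Product = n^(d(n)/2) = 532^(12/2)
Product = 22670953897037824


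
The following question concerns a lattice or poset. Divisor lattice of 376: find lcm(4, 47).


In a divisor lattice, join = lcm (least common multiple).
gcd(4,47) = 1
lcm(4,47) = 4*47/gcd = 188/1 = 188


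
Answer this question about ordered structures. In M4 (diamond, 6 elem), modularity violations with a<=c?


Modular law: if a <= c then a v (b ^ c) = (a v b) ^ c.
Check all triples (a,b,c) with a <= c among 6 elements.
This lattice is modular (diamonds M_m and their chain-products are modular).
Total violating triples: 0


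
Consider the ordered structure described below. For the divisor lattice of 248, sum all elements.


sigma(n) = sum of divisors.
Divisors of 248: [1, 2, 4, 8, 31, 62, 124, 248]
Sum = 480


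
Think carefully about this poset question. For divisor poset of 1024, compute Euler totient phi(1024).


phi(n) = n * prod_{p|n} (1 - 1/p).
Prime divisors of 1024: [2]
phi(1024) = 1024 * (1 - 1/2)
phi(1024) = 512


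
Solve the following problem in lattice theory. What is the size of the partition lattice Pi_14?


B(n) = number of set partitions of an n-element set.
B(n) satisfies the recurrence: B(n+1) = sum_k C(n,k)*B(k).
B(14) = 190899322


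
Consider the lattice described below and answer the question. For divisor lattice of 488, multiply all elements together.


Divisors of 488: [1, 2, 4, 8, 61, 122, 244, 488]
Product = n^(d(n)/2) = 488^(8/2)
Product = 56712564736


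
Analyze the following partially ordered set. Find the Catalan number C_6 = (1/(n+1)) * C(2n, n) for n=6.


C(n) = C(2n, n) / (n+1).
C(12, 6) = 924
C(6) = 924 / 7 = 132


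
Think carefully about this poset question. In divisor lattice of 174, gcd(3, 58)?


Meet=gcd.
gcd(3,58)=1


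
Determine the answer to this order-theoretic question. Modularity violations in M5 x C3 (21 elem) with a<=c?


Modular law: if a <= c then a v (b ^ c) = (a v b) ^ c.
Check all triples (a,b,c) with a <= c among 21 elements.
This lattice is modular (diamonds M_m and their chain-products are modular).
Total violating triples: 0


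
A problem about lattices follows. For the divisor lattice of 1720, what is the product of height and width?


Height = length of longest chain minus 1; width = size of largest antichain.
A maximum chain: 1 | 43 | 215 | 430 | 860 | 1720  (height 5).
A maximum antichain: {4, 10, 86, 215}  (width 4).
Product = 5 * 4 = 20


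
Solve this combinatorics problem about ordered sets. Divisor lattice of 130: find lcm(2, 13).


In a divisor lattice, join = lcm (least common multiple).
gcd(2,13) = 1
lcm(2,13) = 2*13/gcd = 26/1 = 26


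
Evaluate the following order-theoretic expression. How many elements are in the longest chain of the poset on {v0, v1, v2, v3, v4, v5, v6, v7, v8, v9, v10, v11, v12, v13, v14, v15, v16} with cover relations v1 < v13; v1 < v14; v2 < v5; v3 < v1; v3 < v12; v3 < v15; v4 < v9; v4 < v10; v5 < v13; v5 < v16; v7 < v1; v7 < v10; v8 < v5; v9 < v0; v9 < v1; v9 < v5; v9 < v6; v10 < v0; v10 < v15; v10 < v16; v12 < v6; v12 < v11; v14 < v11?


A chain is a totally ordered subset; we count the number of elements in a maximum chain.
Compute, for each element x, the size of the longest chain ending at x:
  v2: 1
  v3: 1
  v4: 1
  v7: 1
  v8: 1
  v9: 2
  ...
A maximum chain: v4 < v9 < v1 < v14 < v11
Number of elements in the longest chain: 5


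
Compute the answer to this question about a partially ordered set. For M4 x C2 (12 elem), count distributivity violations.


Distributive law: a ^ (b v c) = (a ^ b) v (a ^ c).
Check all 12^3 = 1728 ordered triples (a,b,c).
  e.g. a=(a1,0), b=(a2,0), c=(a3,0): lhs=(a1,0) != rhs=(0,0)
  e.g. a=(a1,0), b=(a2,0), c=(a3,1): lhs=(a1,0) != rhs=(0,0)
Total violating triples: 192


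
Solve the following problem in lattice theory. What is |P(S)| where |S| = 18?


Power set = 2^n.
2^18 = 262144


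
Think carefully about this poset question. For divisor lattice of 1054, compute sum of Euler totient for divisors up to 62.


Divisors of 1054 up to 62: [1, 2, 17, 31, 34, 62]
phi values: [1, 1, 16, 30, 16, 30]
Sum = 94


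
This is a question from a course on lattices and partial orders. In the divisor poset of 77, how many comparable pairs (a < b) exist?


A comparable pair {a,b} has a < b or b < a in the order.
Count unordered pairs where one element is strictly below the other.
Examples: {1,7}, {1,11}, {1,77}, {7,77}, ...
Total comparable pairs: 5


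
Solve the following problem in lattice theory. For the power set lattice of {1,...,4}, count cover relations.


A cover relation a -< b holds when a < b with no c strictly between.
Cover relations:
  {} -< {1}
  {} -< {2}
  {} -< {3}
  {} -< {4}
  {1} -< {1,2}
  {1} -< {1,3}
  {1} -< {1,4}
  {2} -< {1,2}
  ...24 more
Total: 32


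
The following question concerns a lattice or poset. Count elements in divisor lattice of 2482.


Divisors of 2482: [1, 2, 17, 34, 73, 146, 1241, 2482]
Count: 8


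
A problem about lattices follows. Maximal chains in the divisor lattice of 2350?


A maximal chain goes from the minimum element to a maximal element via cover relations.
Counting all min-to-max paths in the cover graph.
Total maximal chains: 12


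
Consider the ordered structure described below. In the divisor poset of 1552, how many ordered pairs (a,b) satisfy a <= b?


The order relation is {(a,b) : a <= b}, reflexive so it includes (a,a).
Examples: (1,1), (1,1552), (1,16), (1,194), (1,2), ...
Total ordered pairs: 45


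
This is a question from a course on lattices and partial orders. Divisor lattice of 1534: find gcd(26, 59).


In a divisor lattice, meet = gcd (greatest common divisor).
By Euclidean algorithm or factoring: gcd(26,59) = 1


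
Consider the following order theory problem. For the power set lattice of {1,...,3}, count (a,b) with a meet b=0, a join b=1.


Complement pair (a,b): a meet b = bottom, a join b = top.
Here: A intersect B = {} and A union B = {1,...,3}.
Pairs found: ({},{1,2,3}), ({1},{2,3}), ({2},{1,3}), ({3},{1,2}), ... (4 more)
Total ordered pairs: 8


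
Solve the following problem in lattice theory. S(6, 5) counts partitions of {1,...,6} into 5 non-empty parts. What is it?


S(n,k) = k*S(n-1,k) + S(n-1,k-1).
S(5,5) = 1, S(5,4) = 10
S(6,5) = 5*1 + 10 = 5 + 10
S(6,5) = 15


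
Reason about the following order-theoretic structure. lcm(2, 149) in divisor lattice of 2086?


Join=lcm.
gcd(2,149)=1
lcm=298


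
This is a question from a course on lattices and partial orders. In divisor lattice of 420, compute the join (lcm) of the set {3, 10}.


In a divisor lattice, join = lcm (least common multiple).
Compute lcm iteratively: start with first element, then lcm(current, next).
Elements: [3, 10]
lcm(3,10) = 30
Final lcm = 30


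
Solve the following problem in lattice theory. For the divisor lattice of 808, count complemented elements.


An element a is complemented if some b has a meet b = bottom, a join b = top.
a is complemented iff gcd(a, n/a)=1, i.e. a is a unitary divisor of 808.
Complemented elements: 1, 8, 101, 808
Count: 4


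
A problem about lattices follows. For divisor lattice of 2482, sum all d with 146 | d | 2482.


Interval [146,2482] in divisors of 2482: [146, 2482]
Sum = 2628


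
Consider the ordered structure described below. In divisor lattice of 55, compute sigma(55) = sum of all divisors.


sigma(n) = sum of divisors.
Divisors of 55: [1, 5, 11, 55]
Sum = 72


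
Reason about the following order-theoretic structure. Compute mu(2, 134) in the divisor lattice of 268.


In a divisor lattice, mu(a,b) = mu(b/a) where mu is the classical Mobius function.
b/a = 134/2 = 67
Prime factorization of 67: primes [67]
67 is squarefree with 1 prime factor(s), so mu(67) = (-1)^1 = -1


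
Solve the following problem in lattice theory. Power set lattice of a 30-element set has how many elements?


Power set = 2^n.
2^30 = 1073741824


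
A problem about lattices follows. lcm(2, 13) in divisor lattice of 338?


Join=lcm.
gcd(2,13)=1
lcm=26


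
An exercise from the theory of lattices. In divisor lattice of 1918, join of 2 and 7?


In a divisor lattice, join = lcm (least common multiple).
gcd(2,7) = 1
lcm(2,7) = 2*7/gcd = 14/1 = 14


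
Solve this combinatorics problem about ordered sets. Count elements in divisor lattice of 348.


Divisors of 348: [1, 2, 3, 4, 6, 12, 29, 58, 87, 116, 174, 348]
Count: 12


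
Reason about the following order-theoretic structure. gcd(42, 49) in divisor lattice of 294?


Meet=gcd.
gcd(42,49)=7


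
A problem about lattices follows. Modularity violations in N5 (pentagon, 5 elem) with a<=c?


Modular law: if a <= c then a v (b ^ c) = (a v b) ^ c.
Check all triples (a,b,c) with a <= c among 5 elements.
  e.g. a=a, b=c, c=b: lhs=a != rhs=b
Total violating triples: 1


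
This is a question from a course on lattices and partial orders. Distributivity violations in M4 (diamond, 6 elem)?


Distributive law: a ^ (b v c) = (a ^ b) v (a ^ c).
Check all 6^3 = 216 ordered triples (a,b,c).
  e.g. a=a1, b=a2, c=a3: lhs=a1 != rhs=0
  e.g. a=a1, b=a2, c=a4: lhs=a1 != rhs=0
Total violating triples: 24


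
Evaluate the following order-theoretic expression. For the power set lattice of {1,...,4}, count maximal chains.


A maximal chain goes from the minimum element to a maximal element via cover relations.
Counting all min-to-max paths in the cover graph.
Total maximal chains: 24


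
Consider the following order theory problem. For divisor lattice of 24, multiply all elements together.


Divisors of 24: [1, 2, 3, 4, 6, 8, 12, 24]
Product = n^(d(n)/2) = 24^(8/2)
Product = 331776


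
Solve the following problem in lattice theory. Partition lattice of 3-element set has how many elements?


B(n) = number of set partitions of an n-element set.
B(n) satisfies the recurrence: B(n+1) = sum_k C(n,k)*B(k).
B(3) = 5


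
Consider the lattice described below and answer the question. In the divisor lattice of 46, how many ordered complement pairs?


Complement pair (a,b): a meet b = bottom, a join b = top.
Here: gcd(a,b)=1 and lcm(a,b)=46, i.e. a*b=46 with a,b coprime.
Pairs found: (1,46), (2,23), (23,2), (46,1)
Total ordered pairs: 4


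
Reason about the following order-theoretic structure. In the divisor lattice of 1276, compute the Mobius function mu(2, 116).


In a divisor lattice, mu(a,b) = mu(b/a) where mu is the classical Mobius function.
b/a = 116/2 = 58
Prime factorization of 58: primes [2, 29]
58 is squarefree with 2 prime factor(s), so mu(58) = (-1)^2 = 1


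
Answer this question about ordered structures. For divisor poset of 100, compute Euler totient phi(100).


phi(n) = n * prod_{p|n} (1 - 1/p).
Prime divisors of 100: [2, 5]
phi(100) = 100 * (1 - 1/2) * (1 - 1/5)
phi(100) = 40


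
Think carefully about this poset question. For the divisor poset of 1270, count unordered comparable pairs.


A comparable pair {a,b} has a < b or b < a in the order.
Count unordered pairs where one element is strictly below the other.
Examples: {1,2}, {1,5}, {1,10}, {1,127}, ...
Total comparable pairs: 19


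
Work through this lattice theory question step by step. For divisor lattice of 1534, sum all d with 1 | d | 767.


Interval [1,767] in divisors of 1534: [1, 13, 59, 767]
Sum = 840


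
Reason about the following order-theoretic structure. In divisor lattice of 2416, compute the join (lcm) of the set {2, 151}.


In a divisor lattice, join = lcm (least common multiple).
Compute lcm iteratively: start with first element, then lcm(current, next).
Elements: [2, 151]
lcm(2,151) = 302
Final lcm = 302


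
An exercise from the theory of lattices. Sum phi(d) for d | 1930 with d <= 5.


Divisors of 1930 up to 5: [1, 2, 5]
phi values: [1, 1, 4]
Sum = 6


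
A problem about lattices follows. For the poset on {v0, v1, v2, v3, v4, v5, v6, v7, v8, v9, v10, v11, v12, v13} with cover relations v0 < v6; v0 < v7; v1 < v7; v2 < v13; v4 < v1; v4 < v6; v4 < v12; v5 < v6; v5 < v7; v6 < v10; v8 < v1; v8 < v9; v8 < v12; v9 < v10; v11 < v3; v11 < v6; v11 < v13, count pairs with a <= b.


The order relation is {(a,b) : a <= b}, reflexive so it includes (a,a).
Examples: (v0,v0), (v0,v10), (v0,v6), (v0,v7), (v1,v1), ...
Total ordered pairs: 38


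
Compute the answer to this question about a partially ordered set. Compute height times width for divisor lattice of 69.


Height = length of longest chain minus 1; width = size of largest antichain.
A maximum chain: 1 | 23 | 69  (height 2).
A maximum antichain: {3, 23}  (width 2).
Product = 2 * 2 = 4


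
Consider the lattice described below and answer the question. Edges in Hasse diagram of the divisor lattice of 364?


A cover relation a -< b holds when a < b with no c strictly between.
Cover relations:
  1 -< 2
  1 -< 7
  1 -< 13
  2 -< 4
  2 -< 14
  2 -< 26
  4 -< 28
  4 -< 52
  ...12 more
Total: 20


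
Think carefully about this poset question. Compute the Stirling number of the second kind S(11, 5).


S(n,k) = k*S(n-1,k) + S(n-1,k-1).
S(10,5) = 42525, S(10,4) = 34105
S(11,5) = 5*42525 + 34105 = 212625 + 34105
S(11,5) = 246730


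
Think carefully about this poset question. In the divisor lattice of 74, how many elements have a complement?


An element a is complemented if some b has a meet b = bottom, a join b = top.
a is complemented iff gcd(a, n/a)=1, i.e. a is a unitary divisor of 74.
Complemented elements: 1, 2, 37, 74
Count: 4


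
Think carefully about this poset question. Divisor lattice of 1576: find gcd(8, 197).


In a divisor lattice, meet = gcd (greatest common divisor).
By Euclidean algorithm or factoring: gcd(8,197) = 1


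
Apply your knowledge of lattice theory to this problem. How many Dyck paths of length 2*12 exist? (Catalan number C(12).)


C(n) = C(2n, n) / (n+1).
C(24, 12) = 2704156
C(12) = 2704156 / 13 = 208012


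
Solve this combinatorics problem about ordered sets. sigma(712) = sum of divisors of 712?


sigma(n) = sum of divisors.
Divisors of 712: [1, 2, 4, 8, 89, 178, 356, 712]
Sum = 1350


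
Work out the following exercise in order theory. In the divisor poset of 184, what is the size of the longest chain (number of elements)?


A chain is a totally ordered subset; we count the number of elements in a maximum chain.
Compute, for each element x, the size of the longest chain ending at x:
  1: 1
  2: 2
  23: 2
  4: 3
  8: 4
  46: 3
  ...
A maximum chain: 1 < 2 < 4 < 8 < 184
Number of elements in the longest chain: 5


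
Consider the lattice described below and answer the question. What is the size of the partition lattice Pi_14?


B(n) = number of set partitions of an n-element set.
B(n) satisfies the recurrence: B(n+1) = sum_k C(n,k)*B(k).
B(14) = 190899322


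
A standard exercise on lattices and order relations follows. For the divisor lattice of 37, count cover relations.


A cover relation a -< b holds when a < b with no c strictly between.
Cover relations:
  1 -< 37
Total: 1


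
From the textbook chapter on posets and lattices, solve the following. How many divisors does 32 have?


Divisors of 32: [1, 2, 4, 8, 16, 32]
Count: 6


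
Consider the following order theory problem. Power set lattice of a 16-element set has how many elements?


Power set = 2^n.
2^16 = 65536


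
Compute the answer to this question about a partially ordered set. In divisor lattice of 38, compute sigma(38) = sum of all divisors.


sigma(n) = sum of divisors.
Divisors of 38: [1, 2, 19, 38]
Sum = 60


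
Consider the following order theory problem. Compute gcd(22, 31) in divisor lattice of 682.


In a divisor lattice, meet = gcd (greatest common divisor).
By Euclidean algorithm or factoring: gcd(22,31) = 1


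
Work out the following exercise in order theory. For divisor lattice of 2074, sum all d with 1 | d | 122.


Interval [1,122] in divisors of 2074: [1, 2, 61, 122]
Sum = 186


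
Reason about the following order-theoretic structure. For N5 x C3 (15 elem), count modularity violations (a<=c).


Modular law: if a <= c then a v (b ^ c) = (a v b) ^ c.
Check all triples (a,b,c) with a <= c among 15 elements.
  e.g. a=(a,0), b=(c,0), c=(b,0): lhs=(a,0) != rhs=(b,0)
  e.g. a=(a,0), b=(c,1), c=(b,0): lhs=(a,0) != rhs=(b,0)
Total violating triples: 18


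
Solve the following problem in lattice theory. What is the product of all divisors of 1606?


Divisors of 1606: [1, 2, 11, 22, 73, 146, 803, 1606]
Product = n^(d(n)/2) = 1606^(8/2)
Product = 6652458343696


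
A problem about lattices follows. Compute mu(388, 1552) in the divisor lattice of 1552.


In a divisor lattice, mu(a,b) = mu(b/a) where mu is the classical Mobius function.
b/a = 1552/388 = 4
Prime factorization of 4: primes [2]
4 is not squarefree, so mu(4) = 0


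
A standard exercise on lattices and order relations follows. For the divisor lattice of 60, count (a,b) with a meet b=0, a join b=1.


Complement pair (a,b): a meet b = bottom, a join b = top.
Here: gcd(a,b)=1 and lcm(a,b)=60, i.e. a*b=60 with a,b coprime.
Pairs found: (1,60), (3,20), (4,15), (5,12), ... (4 more)
Total ordered pairs: 8


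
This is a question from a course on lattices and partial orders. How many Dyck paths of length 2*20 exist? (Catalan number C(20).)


C(n) = C(2n, n) / (n+1).
C(40, 20) = 137846528820
C(20) = 137846528820 / 21 = 6564120420


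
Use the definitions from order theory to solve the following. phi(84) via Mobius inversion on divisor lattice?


phi(n) = n * prod_{p|n} (1 - 1/p).
Prime divisors of 84: [2, 3, 7]
phi(84) = 84 * (1 - 1/2) * (1 - 1/3) * (1 - 1/7)
phi(84) = 24


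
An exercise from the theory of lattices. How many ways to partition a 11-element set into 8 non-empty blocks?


S(n,k) = k*S(n-1,k) + S(n-1,k-1).
S(10,8) = 750, S(10,7) = 5880
S(11,8) = 8*750 + 5880 = 6000 + 5880
S(11,8) = 11880


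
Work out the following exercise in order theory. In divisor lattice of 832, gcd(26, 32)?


Meet=gcd.
gcd(26,32)=2


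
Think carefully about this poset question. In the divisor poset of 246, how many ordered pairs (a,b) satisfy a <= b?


The order relation is {(a,b) : a <= b}, reflexive so it includes (a,a).
Examples: (1,1), (1,123), (1,2), (1,246), (1,3), ...
Total ordered pairs: 27


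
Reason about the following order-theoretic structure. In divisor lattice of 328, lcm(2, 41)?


Join=lcm.
gcd(2,41)=1
lcm=82


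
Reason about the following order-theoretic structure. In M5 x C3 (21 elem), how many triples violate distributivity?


Distributive law: a ^ (b v c) = (a ^ b) v (a ^ c).
Check all 21^3 = 9261 ordered triples (a,b,c).
  e.g. a=(a1,0), b=(a2,0), c=(a3,0): lhs=(a1,0) != rhs=(0,0)
  e.g. a=(a1,0), b=(a2,0), c=(a3,1): lhs=(a1,0) != rhs=(0,0)
Total violating triples: 1620


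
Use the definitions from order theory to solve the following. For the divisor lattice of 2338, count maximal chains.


A maximal chain goes from the minimum element to a maximal element via cover relations.
Counting all min-to-max paths in the cover graph.
Total maximal chains: 6


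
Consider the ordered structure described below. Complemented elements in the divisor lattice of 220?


An element a is complemented if some b has a meet b = bottom, a join b = top.
a is complemented iff gcd(a, n/a)=1, i.e. a is a unitary divisor of 220.
Complemented elements: 1, 4, 5, 11, 20, 44, ... (2 more)
Count: 8


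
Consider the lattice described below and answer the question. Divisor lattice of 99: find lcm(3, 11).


In a divisor lattice, join = lcm (least common multiple).
gcd(3,11) = 1
lcm(3,11) = 3*11/gcd = 33/1 = 33


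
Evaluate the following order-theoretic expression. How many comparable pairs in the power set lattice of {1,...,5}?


A comparable pair {a,b} has a < b or b < a in the order.
Count unordered pairs where one element is strictly below the other.
Examples: {{},{1}}, {{},{2}}, {{},{3}}, {{},{4}}, ...
Total comparable pairs: 211


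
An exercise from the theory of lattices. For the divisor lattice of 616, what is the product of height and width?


Height = length of longest chain minus 1; width = size of largest antichain.
A maximum chain: 1 | 11 | 77 | 154 | 308 | 616  (height 5).
A maximum antichain: {4, 14, 22, 77}  (width 4).
Product = 5 * 4 = 20


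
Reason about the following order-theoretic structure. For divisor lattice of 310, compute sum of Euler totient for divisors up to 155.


Divisors of 310 up to 155: [1, 2, 5, 10, 31, 62, 155]
phi values: [1, 1, 4, 4, 30, 30, 120]
Sum = 190


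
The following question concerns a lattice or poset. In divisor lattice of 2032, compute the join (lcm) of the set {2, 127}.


In a divisor lattice, join = lcm (least common multiple).
Compute lcm iteratively: start with first element, then lcm(current, next).
Elements: [2, 127]
lcm(2,127) = 254
Final lcm = 254


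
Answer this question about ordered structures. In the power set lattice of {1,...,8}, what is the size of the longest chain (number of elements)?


A chain is a totally ordered subset; we count the number of elements in a maximum chain.
Compute, for each element x, the size of the longest chain ending at x:
  {}: 1
  {1}: 2
  {2}: 2
  {3}: 2
  {4}: 2
  {5}: 2
  ...
A maximum chain: {} < {1} < {1,2} < {1,2,3} < {1,2,3,4} < {1,2,3,4,5} < {1,2,3,4,5,6} < {1,2,3,4,5,6,7} < {1,2,3,4,5,6,7,8}
Number of elements in the longest chain: 9


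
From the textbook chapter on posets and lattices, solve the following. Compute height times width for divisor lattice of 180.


Height = length of longest chain minus 1; width = size of largest antichain.
A maximum chain: 1 | 5 | 15 | 45 | 90 | 180  (height 5).
A maximum antichain: {4, 6, 9, 10, 15}  (width 5).
Product = 5 * 5 = 25


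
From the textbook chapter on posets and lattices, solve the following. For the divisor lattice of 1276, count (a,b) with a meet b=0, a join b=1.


Complement pair (a,b): a meet b = bottom, a join b = top.
Here: gcd(a,b)=1 and lcm(a,b)=1276, i.e. a*b=1276 with a,b coprime.
Pairs found: (1,1276), (4,319), (11,116), (29,44), ... (4 more)
Total ordered pairs: 8


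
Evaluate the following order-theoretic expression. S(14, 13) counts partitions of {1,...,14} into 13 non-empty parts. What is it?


S(n,k) = k*S(n-1,k) + S(n-1,k-1).
S(13,13) = 1, S(13,12) = 78
S(14,13) = 13*1 + 78 = 13 + 78
S(14,13) = 91


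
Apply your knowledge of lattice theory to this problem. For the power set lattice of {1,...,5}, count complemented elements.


An element a is complemented if some b has a meet b = bottom, a join b = top.
every subset A has complement S\A, so all elements are complemented.
Complemented elements: {}, {1}, {2}, {3}, {4}, {5}, ... (26 more)
Count: 32


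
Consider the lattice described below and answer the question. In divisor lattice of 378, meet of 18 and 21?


In a divisor lattice, meet = gcd (greatest common divisor).
By Euclidean algorithm or factoring: gcd(18,21) = 3


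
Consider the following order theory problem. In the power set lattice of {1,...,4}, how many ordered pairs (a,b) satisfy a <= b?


The order relation is {(a,b) : a <= b}, reflexive so it includes (a,a).
Examples: ({},{}), ({},{1,2}), ({},{1,2,3}), ({},{1,2,3,4}), ({},{1,2,4}), ...
Total ordered pairs: 81


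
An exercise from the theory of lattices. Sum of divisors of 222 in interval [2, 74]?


Interval [2,74] in divisors of 222: [2, 74]
Sum = 76


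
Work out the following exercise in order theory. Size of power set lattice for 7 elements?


Power set = 2^n.
2^7 = 128


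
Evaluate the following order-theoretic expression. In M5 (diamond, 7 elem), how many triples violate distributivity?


Distributive law: a ^ (b v c) = (a ^ b) v (a ^ c).
Check all 7^3 = 343 ordered triples (a,b,c).
  e.g. a=a1, b=a2, c=a3: lhs=a1 != rhs=0
  e.g. a=a1, b=a2, c=a4: lhs=a1 != rhs=0
Total violating triples: 60


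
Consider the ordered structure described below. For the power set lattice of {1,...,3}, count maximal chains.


A maximal chain goes from the minimum element to a maximal element via cover relations.
Counting all min-to-max paths in the cover graph.
Total maximal chains: 6


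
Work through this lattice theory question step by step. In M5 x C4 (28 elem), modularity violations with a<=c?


Modular law: if a <= c then a v (b ^ c) = (a v b) ^ c.
Check all triples (a,b,c) with a <= c among 28 elements.
This lattice is modular (diamonds M_m and their chain-products are modular).
Total violating triples: 0


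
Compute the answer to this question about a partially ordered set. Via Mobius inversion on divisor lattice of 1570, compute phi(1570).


phi(n) = n * prod_{p|n} (1 - 1/p).
Prime divisors of 1570: [2, 5, 157]
phi(1570) = 1570 * (1 - 1/2) * (1 - 1/5) * (1 - 1/157)
phi(1570) = 624


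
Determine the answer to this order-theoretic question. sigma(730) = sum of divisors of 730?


sigma(n) = sum of divisors.
Divisors of 730: [1, 2, 5, 10, 73, 146, 365, 730]
Sum = 1332


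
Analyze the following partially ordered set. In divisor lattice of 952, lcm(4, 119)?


Join=lcm.
gcd(4,119)=1
lcm=476


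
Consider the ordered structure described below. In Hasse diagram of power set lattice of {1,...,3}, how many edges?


A cover relation a -< b holds when a < b with no c strictly between.
Cover relations:
  {} -< {1}
  {} -< {2}
  {} -< {3}
  {1} -< {1,2}
  {1} -< {1,3}
  {2} -< {1,2}
  {2} -< {2,3}
  {3} -< {1,3}
  ...4 more
Total: 12


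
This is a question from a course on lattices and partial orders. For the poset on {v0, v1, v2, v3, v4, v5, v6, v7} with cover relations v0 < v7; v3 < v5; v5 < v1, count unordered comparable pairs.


A comparable pair {a,b} has a < b or b < a in the order.
Count unordered pairs where one element is strictly below the other.
Examples: {v0,v7}, {v1,v3}, {v1,v5}, {v3,v5}
Total comparable pairs: 4


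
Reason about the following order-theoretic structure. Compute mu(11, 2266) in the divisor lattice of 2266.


In a divisor lattice, mu(a,b) = mu(b/a) where mu is the classical Mobius function.
b/a = 2266/11 = 206
Prime factorization of 206: primes [2, 103]
206 is squarefree with 2 prime factor(s), so mu(206) = (-1)^2 = 1


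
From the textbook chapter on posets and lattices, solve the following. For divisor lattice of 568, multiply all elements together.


Divisors of 568: [1, 2, 4, 8, 71, 142, 284, 568]
Product = n^(d(n)/2) = 568^(8/2)
Product = 104086245376


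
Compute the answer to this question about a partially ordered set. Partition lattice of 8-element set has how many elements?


B(n) = number of set partitions of an n-element set.
B(n) satisfies the recurrence: B(n+1) = sum_k C(n,k)*B(k).
B(8) = 4140


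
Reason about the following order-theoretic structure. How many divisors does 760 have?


Divisors of 760: [1, 2, 4, 5, 8, 10, 19, 20, 38, 40, 76, 95, 152, 190, 380, 760]
Count: 16


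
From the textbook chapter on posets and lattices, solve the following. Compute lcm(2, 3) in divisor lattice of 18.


In a divisor lattice, join = lcm (least common multiple).
gcd(2,3) = 1
lcm(2,3) = 2*3/gcd = 6/1 = 6


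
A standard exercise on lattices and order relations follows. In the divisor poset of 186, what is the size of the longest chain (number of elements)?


A chain is a totally ordered subset; we count the number of elements in a maximum chain.
Compute, for each element x, the size of the longest chain ending at x:
  1: 1
  2: 2
  3: 2
  31: 2
  6: 3
  62: 3
  ...
A maximum chain: 1 < 2 < 6 < 186
Number of elements in the longest chain: 4


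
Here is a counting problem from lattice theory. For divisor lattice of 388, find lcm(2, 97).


In a divisor lattice, join = lcm (least common multiple).
Compute lcm iteratively: start with first element, then lcm(current, next).
Elements: [2, 97]
lcm(2,97) = 194
Final lcm = 194


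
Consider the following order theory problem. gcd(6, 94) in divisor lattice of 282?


Meet=gcd.
gcd(6,94)=2


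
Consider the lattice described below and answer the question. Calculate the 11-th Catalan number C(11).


C(n) = C(2n, n) / (n+1).
C(22, 11) = 705432
C(11) = 705432 / 12 = 58786


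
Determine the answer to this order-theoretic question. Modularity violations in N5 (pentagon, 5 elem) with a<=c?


Modular law: if a <= c then a v (b ^ c) = (a v b) ^ c.
Check all triples (a,b,c) with a <= c among 5 elements.
  e.g. a=a, b=c, c=b: lhs=a != rhs=b
Total violating triples: 1


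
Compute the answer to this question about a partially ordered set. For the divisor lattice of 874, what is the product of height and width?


Height = length of longest chain minus 1; width = size of largest antichain.
A maximum chain: 1 | 23 | 437 | 874  (height 3).
A maximum antichain: {2, 19, 23}  (width 3).
Product = 3 * 3 = 9


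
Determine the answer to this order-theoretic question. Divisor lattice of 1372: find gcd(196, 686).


In a divisor lattice, meet = gcd (greatest common divisor).
By Euclidean algorithm or factoring: gcd(196,686) = 98


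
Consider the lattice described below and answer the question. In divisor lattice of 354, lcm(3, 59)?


Join=lcm.
gcd(3,59)=1
lcm=177


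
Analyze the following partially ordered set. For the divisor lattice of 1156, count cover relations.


A cover relation a -< b holds when a < b with no c strictly between.
Cover relations:
  1 -< 2
  1 -< 17
  2 -< 4
  2 -< 34
  4 -< 68
  17 -< 34
  17 -< 289
  34 -< 68
  ...4 more
Total: 12


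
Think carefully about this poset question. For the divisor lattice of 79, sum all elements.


sigma(n) = sum of divisors.
Divisors of 79: [1, 79]
Sum = 80


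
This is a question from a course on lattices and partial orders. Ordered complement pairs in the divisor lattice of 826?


Complement pair (a,b): a meet b = bottom, a join b = top.
Here: gcd(a,b)=1 and lcm(a,b)=826, i.e. a*b=826 with a,b coprime.
Pairs found: (1,826), (2,413), (7,118), (14,59), ... (4 more)
Total ordered pairs: 8


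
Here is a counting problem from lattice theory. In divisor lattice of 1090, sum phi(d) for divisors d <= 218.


Divisors of 1090 up to 218: [1, 2, 5, 10, 109, 218]
phi values: [1, 1, 4, 4, 108, 108]
Sum = 226


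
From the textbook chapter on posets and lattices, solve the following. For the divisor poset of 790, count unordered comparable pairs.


A comparable pair {a,b} has a < b or b < a in the order.
Count unordered pairs where one element is strictly below the other.
Examples: {1,2}, {1,5}, {1,10}, {1,79}, ...
Total comparable pairs: 19


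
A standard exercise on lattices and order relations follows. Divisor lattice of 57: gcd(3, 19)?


Meet=gcd.
gcd(3,19)=1


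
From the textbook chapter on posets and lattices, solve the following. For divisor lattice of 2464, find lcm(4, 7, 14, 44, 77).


In a divisor lattice, join = lcm (least common multiple).
Compute lcm iteratively: start with first element, then lcm(current, next).
Elements: [4, 7, 14, 44, 77]
lcm(4,7) = 28
lcm(28,14) = 28
lcm(28,44) = 308
lcm(308,77) = 308
Final lcm = 308


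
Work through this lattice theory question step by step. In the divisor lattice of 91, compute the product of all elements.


Divisors of 91: [1, 7, 13, 91]
Product = n^(d(n)/2) = 91^(4/2)
Product = 8281


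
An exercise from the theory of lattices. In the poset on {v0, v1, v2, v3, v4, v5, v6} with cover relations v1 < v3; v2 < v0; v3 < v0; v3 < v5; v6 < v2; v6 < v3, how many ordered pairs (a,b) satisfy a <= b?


The order relation is {(a,b) : a <= b}, reflexive so it includes (a,a).
Examples: (v0,v0), (v1,v0), (v1,v1), (v1,v3), (v1,v5), ...
Total ordered pairs: 17


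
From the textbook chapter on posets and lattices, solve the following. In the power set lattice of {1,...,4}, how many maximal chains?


A maximal chain goes from the minimum element to a maximal element via cover relations.
Counting all min-to-max paths in the cover graph.
Total maximal chains: 24


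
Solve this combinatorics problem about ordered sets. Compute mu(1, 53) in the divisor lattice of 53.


In a divisor lattice, mu(a,b) = mu(b/a) where mu is the classical Mobius function.
b/a = 53/1 = 53
Prime factorization of 53: primes [53]
53 is squarefree with 1 prime factor(s), so mu(53) = (-1)^1 = -1


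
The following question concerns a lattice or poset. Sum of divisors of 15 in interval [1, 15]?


Interval [1,15] in divisors of 15: [1, 3, 5, 15]
Sum = 24


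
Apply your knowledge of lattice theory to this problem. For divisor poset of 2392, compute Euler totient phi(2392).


phi(n) = n * prod_{p|n} (1 - 1/p).
Prime divisors of 2392: [2, 13, 23]
phi(2392) = 2392 * (1 - 1/2) * (1 - 1/13) * (1 - 1/23)
phi(2392) = 1056


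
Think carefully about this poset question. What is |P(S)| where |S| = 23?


Power set = 2^n.
2^23 = 8388608


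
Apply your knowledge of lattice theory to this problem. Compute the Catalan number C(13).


C(n) = C(2n, n) / (n+1).
C(26, 13) = 10400600
C(13) = 10400600 / 14 = 742900


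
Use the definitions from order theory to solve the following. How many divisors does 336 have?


Divisors of 336: [1, 2, 3, 4, 6, 7, 8, 12, 14, 16, 21, 24, 28, 42, 48, 56, 84, 112, 168, 336]
Count: 20


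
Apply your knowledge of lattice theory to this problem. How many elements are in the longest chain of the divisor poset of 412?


A chain is a totally ordered subset; we count the number of elements in a maximum chain.
Compute, for each element x, the size of the longest chain ending at x:
  1: 1
  2: 2
  103: 2
  4: 3
  206: 3
  412: 4
A maximum chain: 1 < 2 < 4 < 412
Number of elements in the longest chain: 4


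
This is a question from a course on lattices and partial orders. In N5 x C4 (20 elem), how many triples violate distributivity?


Distributive law: a ^ (b v c) = (a ^ b) v (a ^ c).
Check all 20^3 = 8000 ordered triples (a,b,c).
  e.g. a=(b,0), b=(a,0), c=(c,0): lhs=(b,0) != rhs=(a,0)
  e.g. a=(b,0), b=(a,0), c=(c,1): lhs=(b,0) != rhs=(a,0)
Total violating triples: 128


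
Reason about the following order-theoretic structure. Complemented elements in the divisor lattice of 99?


An element a is complemented if some b has a meet b = bottom, a join b = top.
a is complemented iff gcd(a, n/a)=1, i.e. a is a unitary divisor of 99.
Complemented elements: 1, 9, 11, 99
Count: 4


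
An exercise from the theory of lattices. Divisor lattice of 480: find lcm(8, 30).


In a divisor lattice, join = lcm (least common multiple).
gcd(8,30) = 2
lcm(8,30) = 8*30/gcd = 240/2 = 120


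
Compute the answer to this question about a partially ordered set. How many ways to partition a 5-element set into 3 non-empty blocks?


S(n,k) = k*S(n-1,k) + S(n-1,k-1).
S(4,3) = 6, S(4,2) = 7
S(5,3) = 3*6 + 7 = 18 + 7
S(5,3) = 25


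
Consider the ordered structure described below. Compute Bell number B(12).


B(n) = number of set partitions of an n-element set.
B(n) satisfies the recurrence: B(n+1) = sum_k C(n,k)*B(k).
B(12) = 4213597


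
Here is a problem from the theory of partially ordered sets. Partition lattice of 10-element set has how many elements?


B(n) = number of set partitions of an n-element set.
B(n) satisfies the recurrence: B(n+1) = sum_k C(n,k)*B(k).
B(10) = 115975


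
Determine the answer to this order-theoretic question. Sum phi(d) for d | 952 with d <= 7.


Divisors of 952 up to 7: [1, 2, 4, 7]
phi values: [1, 1, 2, 6]
Sum = 10


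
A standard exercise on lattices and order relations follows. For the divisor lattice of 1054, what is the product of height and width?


Height = length of longest chain minus 1; width = size of largest antichain.
A maximum chain: 1 | 31 | 527 | 1054  (height 3).
A maximum antichain: {2, 17, 31}  (width 3).
Product = 3 * 3 = 9


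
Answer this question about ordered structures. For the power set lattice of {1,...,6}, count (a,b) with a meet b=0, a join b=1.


Complement pair (a,b): a meet b = bottom, a join b = top.
Here: A intersect B = {} and A union B = {1,...,6}.
Pairs found: ({},{1,2,3,4,5,6}), ({1},{2,3,4,5,6}), ({2},{1,3,4,5,6}), ({3},{1,2,4,5,6}), ... (60 more)
Total ordered pairs: 64


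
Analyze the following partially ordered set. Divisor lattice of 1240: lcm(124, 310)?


Join=lcm.
gcd(124,310)=62
lcm=620


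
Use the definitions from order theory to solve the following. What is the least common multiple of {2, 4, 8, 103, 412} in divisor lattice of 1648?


In a divisor lattice, join = lcm (least common multiple).
Compute lcm iteratively: start with first element, then lcm(current, next).
Elements: [2, 4, 8, 103, 412]
lcm(2,4) = 4
lcm(4,8) = 8
lcm(8,103) = 824
lcm(824,412) = 824
Final lcm = 824


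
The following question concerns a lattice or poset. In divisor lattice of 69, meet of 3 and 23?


In a divisor lattice, meet = gcd (greatest common divisor).
By Euclidean algorithm or factoring: gcd(3,23) = 1
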